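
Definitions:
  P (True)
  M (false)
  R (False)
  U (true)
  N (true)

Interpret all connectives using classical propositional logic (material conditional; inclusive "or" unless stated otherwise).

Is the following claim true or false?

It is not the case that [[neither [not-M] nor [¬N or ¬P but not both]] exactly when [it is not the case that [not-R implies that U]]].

Values: M=False, N=True, P=True, R=False, U=True.
In symbols: not ((not M nor (not N xor not P)) iff not (not R -> U))

not M = not False = True
not N = not True = False
not P = not True = False
not N xor not P = False xor False = False
not M nor (not N xor not P) = True nor False = False
not R = not False = True
not R -> U = True -> True = True
not (not R -> U) = not True = False
(not M nor (not N xor not P)) iff not (not R -> U) = False iff False = True
not ((not M nor (not N xor not P)) iff not (not R -> U)) = not True = False

False.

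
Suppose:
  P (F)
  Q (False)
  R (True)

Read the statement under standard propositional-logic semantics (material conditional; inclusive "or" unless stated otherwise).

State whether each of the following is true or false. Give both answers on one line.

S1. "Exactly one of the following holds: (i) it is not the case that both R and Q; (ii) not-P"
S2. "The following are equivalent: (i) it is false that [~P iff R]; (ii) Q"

S1 False; S2 True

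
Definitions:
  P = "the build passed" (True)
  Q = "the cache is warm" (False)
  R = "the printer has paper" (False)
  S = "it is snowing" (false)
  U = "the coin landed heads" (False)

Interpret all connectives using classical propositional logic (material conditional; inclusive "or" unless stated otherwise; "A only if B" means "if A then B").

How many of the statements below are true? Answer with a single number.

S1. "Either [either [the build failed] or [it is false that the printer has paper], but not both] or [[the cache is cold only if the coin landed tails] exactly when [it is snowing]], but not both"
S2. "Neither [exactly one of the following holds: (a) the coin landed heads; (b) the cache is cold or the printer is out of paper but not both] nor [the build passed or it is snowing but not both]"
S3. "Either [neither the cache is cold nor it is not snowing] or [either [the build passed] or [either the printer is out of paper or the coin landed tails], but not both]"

1

S1: Formalization: (not P xor not R) xor ((not Q -> not U) iff S)

not P = not True = False
not R = not False = True
not P xor not R = False xor True = True
not Q = not False = True
not U = not False = True
not Q -> not U = True -> True = True
(not Q -> not U) iff S = True iff False = False
(not P xor not R) xor ((not Q -> not U) iff S) = True xor False = True
Thus S1 is true.

S2: In symbols: (U xor (not Q xor not R)) nor (P xor S)

not Q = not False = True
not R = not False = True
not Q xor not R = True xor True = False
U xor (not Q xor not R) = False xor False = False
P xor S = True xor False = True
(U xor (not Q xor not R)) nor (P xor S) = False nor True = False
Thus S2 is false.

S3: Formalization: (not Q nor not S) or (P xor (not R or not U))

not Q = not False = True
not S = not False = True
not Q nor not S = True nor True = False
not R = not False = True
not U = not False = True
not R or not U = True or True = True
P xor (not R or not U) = True xor True = False
(not Q nor not S) or (P xor (not R or not U)) = False or False = False
Thus S3 is false.

Count: 1.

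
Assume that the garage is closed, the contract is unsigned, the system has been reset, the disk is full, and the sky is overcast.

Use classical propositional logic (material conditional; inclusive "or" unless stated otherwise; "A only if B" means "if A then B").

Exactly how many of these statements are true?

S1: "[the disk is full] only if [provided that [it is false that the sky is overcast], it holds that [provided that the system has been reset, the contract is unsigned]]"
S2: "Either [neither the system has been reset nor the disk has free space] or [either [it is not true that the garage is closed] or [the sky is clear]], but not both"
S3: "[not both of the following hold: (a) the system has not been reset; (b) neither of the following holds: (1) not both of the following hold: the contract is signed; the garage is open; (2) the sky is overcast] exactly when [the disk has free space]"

Let S = "the disk is full" (T), U = "the sky is overcast" (T), R = "the system has been reset" (T), Q = "the contract is signed" (F), P = "the garage is closed" (T).

S1: Parsed as S -> (~U -> (R -> ~Q))

~U = ~T = F
~Q = ~F = T
R -> ~Q = T -> T = T
~U -> (R -> ~Q) = F -> T = T
S -> (~U -> (R -> ~Q)) = T -> T = T
Thus S1 is true.

S2: In symbols: (R nor ~S) xor (~P | ~U)

~S = ~T = F
R nor ~S = T nor F = F
~P = ~T = F
~U = ~T = F
~P | ~U = F | F = F
(R nor ~S) xor (~P | ~U) = F xor F = F
So S2 is false.

S3: In symbols: (~R nand ((Q nand ~P) nor U)) <-> ~S

~R = ~T = F
~P = ~T = F
Q nand ~P = F nand F = T
(Q nand ~P) nor U = T nor T = F
~R nand ((Q nand ~P) nor U) = F nand F = T
~S = ~T = F
(~R nand ((Q nand ~P) nor U)) <-> ~S = T <-> F = F
Hence S3 is false.

Count: 1.

1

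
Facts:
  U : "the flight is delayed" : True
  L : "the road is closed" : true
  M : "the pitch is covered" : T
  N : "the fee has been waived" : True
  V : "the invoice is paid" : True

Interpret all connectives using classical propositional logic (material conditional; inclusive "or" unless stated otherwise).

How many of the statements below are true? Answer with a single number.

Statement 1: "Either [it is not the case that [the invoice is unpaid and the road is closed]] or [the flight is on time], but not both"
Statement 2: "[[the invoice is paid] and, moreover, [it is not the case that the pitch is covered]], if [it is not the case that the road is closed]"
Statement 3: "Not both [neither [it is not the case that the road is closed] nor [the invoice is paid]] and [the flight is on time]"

Statement 1: This is ¬(¬V ∧ L) ⊕ ¬U.

¬V = ¬T = F
¬V ∧ L = F ∧ T = F
¬(¬V ∧ L) = ¬F = T
¬U = ¬T = F
¬(¬V ∧ L) ⊕ ¬U = T ⊕ F = T
Hence Statement 1 is true.

Statement 2: Parsed as ¬L → (V ∧ ¬M)

¬L = ¬T = F
¬M = ¬T = F
V ∧ ¬M = T ∧ F = F
¬L → (V ∧ ¬M) = F → F = T
Thus Statement 2 is true.

Statement 3: Parsed as (¬L ↓ V) ↑ ¬U

¬L = ¬T = F
¬L ↓ V = F ↓ T = F
¬U = ¬T = F
(¬L ↓ V) ↑ ¬U = F ↑ F = T
So Statement 3 is true.

Count: 3.

3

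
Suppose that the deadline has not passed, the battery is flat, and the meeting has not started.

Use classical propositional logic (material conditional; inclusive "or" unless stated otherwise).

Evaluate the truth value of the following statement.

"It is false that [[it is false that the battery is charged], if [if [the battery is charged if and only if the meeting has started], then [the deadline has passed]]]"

False.

Let P = "the battery is charged" (F), W = "the meeting has started" (F), S = "the deadline has passed" (F).
Formalization: ¬(((P ↔ W) → S) → ¬P)

P ↔ W = F ↔ F = T
(P ↔ W) → S = T → F = F
¬P = ¬F = T
((P ↔ W) → S) → ¬P = F → T = T
¬(((P ↔ W) → S) → ¬P) = ¬T = F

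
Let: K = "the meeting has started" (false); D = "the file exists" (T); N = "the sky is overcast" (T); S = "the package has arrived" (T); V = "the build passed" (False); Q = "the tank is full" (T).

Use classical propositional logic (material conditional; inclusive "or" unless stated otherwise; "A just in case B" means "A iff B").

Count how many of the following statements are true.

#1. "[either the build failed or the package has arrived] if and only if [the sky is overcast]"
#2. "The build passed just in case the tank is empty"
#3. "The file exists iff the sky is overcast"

#1: This is (~V | S) <-> N.

~V = ~F = T
~V | S = T | T = T
(~V | S) <-> N = T <-> T = T
Hence #1 is true.

#2: This is V <-> ~Q.

~Q = ~T = F
V <-> ~Q = F <-> F = T
So #2 is true.

#3: Formalization: D <-> N

D <-> N = T <-> T = T
So #3 is true.

3 of the 3 statements are true (#1, #2, #3).

3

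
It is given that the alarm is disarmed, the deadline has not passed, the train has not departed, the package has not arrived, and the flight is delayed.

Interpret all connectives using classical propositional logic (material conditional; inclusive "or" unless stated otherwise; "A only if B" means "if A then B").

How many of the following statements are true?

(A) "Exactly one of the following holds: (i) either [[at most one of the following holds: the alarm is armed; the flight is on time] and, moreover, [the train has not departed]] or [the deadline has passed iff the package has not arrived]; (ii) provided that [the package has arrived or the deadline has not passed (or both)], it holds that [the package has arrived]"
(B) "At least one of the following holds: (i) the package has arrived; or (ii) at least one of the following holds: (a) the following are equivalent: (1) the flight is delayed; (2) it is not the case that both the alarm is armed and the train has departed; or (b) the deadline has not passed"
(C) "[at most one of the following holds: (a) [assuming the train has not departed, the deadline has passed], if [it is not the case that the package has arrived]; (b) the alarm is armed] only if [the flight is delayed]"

3

Let R = "the alarm is armed" (False), N = "the flight is delayed" (True), D = "the train has departed" (False), G = "the deadline has passed" (False), S = "the package has arrived" (False).

(A): Formalization: (((R nand not N) and not D) or (G iff not S)) xor ((S or not G) -> S)

not N = not True = False
R nand not N = False nand False = True
not D = not False = True
(R nand not N) and not D = True and True = True
not S = not False = True
G iff not S = False iff True = False
((R nand not N) and not D) or (G iff not S) = True or False = True
not G = not False = True
S or not G = False or True = True
(S or not G) -> S = True -> False = False
(((R nand not N) and not D) or (G iff not S)) xor ((S or not G) -> S) = True xor False = True
So (A) is true.

(B): This is S or ((N iff (R nand D)) or not G).

R nand D = False nand False = True
N iff (R nand D) = True iff True = True
not G = not False = True
(N iff (R nand D)) or not G = True or True = True
S or ((N iff (R nand D)) or not G) = False or True = True
So (B) is true.

(C): Formalization: ((not S -> (not D -> G)) nand R) -> N

not S = not False = True
not D = not False = True
not D -> G = True -> False = False
not S -> (not D -> G) = True -> False = False
(not S -> (not D -> G)) nand R = False nand False = True
((not S -> (not D -> G)) nand R) -> N = True -> True = True
So (C) is true.

3 of the 3 statements are true ((A), (B), (C)).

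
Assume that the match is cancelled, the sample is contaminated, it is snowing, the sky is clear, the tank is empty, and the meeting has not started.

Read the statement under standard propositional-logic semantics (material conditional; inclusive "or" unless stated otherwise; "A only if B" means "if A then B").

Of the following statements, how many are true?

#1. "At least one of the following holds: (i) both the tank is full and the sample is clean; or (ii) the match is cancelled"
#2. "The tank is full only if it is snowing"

Let Q = "the tank is full" (False), L = "the sample is contaminated" (True), H = "the match is cancelled" (True), V = "it is snowing" (True).

#1: Formalization: (Q and not L) or H

not L = not True = False
Q and not L = False and False = False
(Q and not L) or H = False or True = True
Thus #1 is true.

#2: Formalization: Q -> V

Q -> V = False -> True = True
Thus #2 is true.

Count: 2.

2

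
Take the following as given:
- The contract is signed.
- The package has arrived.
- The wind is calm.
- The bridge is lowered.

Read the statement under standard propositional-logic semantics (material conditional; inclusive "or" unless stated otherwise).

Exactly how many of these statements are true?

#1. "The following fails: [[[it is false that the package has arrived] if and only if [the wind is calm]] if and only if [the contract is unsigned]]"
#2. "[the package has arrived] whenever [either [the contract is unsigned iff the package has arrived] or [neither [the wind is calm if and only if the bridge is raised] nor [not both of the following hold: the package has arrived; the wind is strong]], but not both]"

1

Let G = "the package has arrived" (True), Q = "the wind is strong" (False), W = "the contract is signed" (True), U = "the bridge is raised" (False).

#1: Parsed as not ((not G iff not Q) iff not W)

not G = not True = False
not Q = not False = True
not G iff not Q = False iff True = False
not W = not True = False
(not G iff not Q) iff not W = False iff False = True
not ((not G iff not Q) iff not W) = not True = False
Thus #1 is false.

#2: Formalization: ((not W iff G) xor ((not Q iff U) nor (G nand Q))) -> G

not W = not True = False
not W iff G = False iff True = False
not Q = not False = True
not Q iff U = True iff False = False
G nand Q = True nand False = True
(not Q iff U) nor (G nand Q) = False nor True = False
(not W iff G) xor ((not Q iff U) nor (G nand Q)) = False xor False = False
((not W iff G) xor ((not Q iff U) nor (G nand Q))) -> G = False -> True = True
Hence #2 is true.

Count: 1.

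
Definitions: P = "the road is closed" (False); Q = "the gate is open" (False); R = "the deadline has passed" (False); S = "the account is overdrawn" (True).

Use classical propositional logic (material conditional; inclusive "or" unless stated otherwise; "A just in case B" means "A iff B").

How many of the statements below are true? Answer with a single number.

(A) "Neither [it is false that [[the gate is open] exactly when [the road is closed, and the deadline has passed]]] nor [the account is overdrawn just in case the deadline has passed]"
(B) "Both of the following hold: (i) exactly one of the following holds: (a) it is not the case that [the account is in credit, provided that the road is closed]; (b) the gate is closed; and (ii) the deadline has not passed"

2

(A): This is ~(Q <-> (P & R)) nor (S <-> R).

P & R = F & F = F
Q <-> (P & R) = F <-> F = T
~(Q <-> (P & R)) = ~T = F
S <-> R = T <-> F = F
~(Q <-> (P & R)) nor (S <-> R) = F nor F = T
Thus (A) is true.

(B): Parsed as (~(P -> ~S) xor ~Q) & ~R

~S = ~T = F
P -> ~S = F -> F = T
~(P -> ~S) = ~T = F
~Q = ~F = T
~(P -> ~S) xor ~Q = F xor T = T
~R = ~F = T
(~(P -> ~S) xor ~Q) & ~R = T & T = T
Hence (B) is true.

True statements: 2 ((A), (B)).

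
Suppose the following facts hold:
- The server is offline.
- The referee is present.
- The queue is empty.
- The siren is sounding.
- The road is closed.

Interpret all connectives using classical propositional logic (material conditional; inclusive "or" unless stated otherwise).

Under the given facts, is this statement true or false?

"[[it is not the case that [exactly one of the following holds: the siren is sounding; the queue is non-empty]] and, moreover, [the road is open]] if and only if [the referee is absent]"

Let S = "the siren is sounding" (T), R = "the queue is empty" (T), U = "the road is closed" (T), Q = "the referee is present" (T).
In symbols: (¬(S ⊕ ¬R) ∧ ¬U) ↔ ¬Q

¬R = ¬T = F
S ⊕ ¬R = T ⊕ F = T
¬(S ⊕ ¬R) = ¬T = F
¬U = ¬T = F
¬(S ⊕ ¬R) ∧ ¬U = F ∧ F = F
¬Q = ¬T = F
(¬(S ⊕ ¬R) ∧ ¬U) ↔ ¬Q = F ↔ F = T

True.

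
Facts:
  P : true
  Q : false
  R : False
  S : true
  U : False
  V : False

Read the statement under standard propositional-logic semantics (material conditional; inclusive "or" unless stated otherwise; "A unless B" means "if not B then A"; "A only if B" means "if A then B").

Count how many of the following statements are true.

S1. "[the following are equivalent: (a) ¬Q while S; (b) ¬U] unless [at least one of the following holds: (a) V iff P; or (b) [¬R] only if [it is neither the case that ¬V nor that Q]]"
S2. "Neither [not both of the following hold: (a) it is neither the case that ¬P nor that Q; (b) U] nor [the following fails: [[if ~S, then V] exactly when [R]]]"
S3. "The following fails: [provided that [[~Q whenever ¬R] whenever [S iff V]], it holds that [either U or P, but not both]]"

1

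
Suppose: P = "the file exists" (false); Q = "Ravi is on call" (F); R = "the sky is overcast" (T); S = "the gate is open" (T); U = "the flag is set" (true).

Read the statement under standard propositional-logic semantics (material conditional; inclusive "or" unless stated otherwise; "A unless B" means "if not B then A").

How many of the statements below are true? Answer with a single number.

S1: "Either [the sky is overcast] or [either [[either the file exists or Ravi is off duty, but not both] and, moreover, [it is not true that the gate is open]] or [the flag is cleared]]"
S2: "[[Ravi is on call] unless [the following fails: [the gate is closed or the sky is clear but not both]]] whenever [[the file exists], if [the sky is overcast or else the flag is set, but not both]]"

S1: Parsed as R ∨ (((P ⊕ ¬Q) ∧ ¬S) ∨ ¬U)

¬Q = ¬F = T
P ⊕ ¬Q = F ⊕ T = T
¬S = ¬T = F
(P ⊕ ¬Q) ∧ ¬S = T ∧ F = F
¬U = ¬T = F
((P ⊕ ¬Q) ∧ ¬S) ∨ ¬U = F ∨ F = F
R ∨ (((P ⊕ ¬Q) ∧ ¬S) ∨ ¬U) = T ∨ F = T
Hence S1 is true.

S2: Parsed as ((R ⊕ U) → P) → (Q ∨ ¬(¬S ⊕ ¬R))

R ⊕ U = T ⊕ T = F
(R ⊕ U) → P = F → F = T
¬S = ¬T = F
¬R = ¬T = F
¬S ⊕ ¬R = F ⊕ F = F
¬(¬S ⊕ ¬R) = ¬F = T
Q ∨ ¬(¬S ⊕ ¬R) = F ∨ T = T
((R ⊕ U) → P) → (Q ∨ ¬(¬S ⊕ ¬R)) = T → T = T
Thus S2 is true.

2 of the 2 statements are true (S1, S2).

2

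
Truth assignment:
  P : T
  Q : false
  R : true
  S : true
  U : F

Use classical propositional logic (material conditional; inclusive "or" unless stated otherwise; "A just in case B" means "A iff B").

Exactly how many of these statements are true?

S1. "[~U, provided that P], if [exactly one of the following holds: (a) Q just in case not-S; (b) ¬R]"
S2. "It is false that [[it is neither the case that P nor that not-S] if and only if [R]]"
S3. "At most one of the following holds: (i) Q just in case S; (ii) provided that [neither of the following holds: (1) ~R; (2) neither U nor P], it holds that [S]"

3

S1: In symbols: ((Q <-> ~S) xor ~R) -> (P -> ~U)

~S = ~T = F
Q <-> ~S = F <-> F = T
~R = ~T = F
(Q <-> ~S) xor ~R = T xor F = T
~U = ~F = T
P -> ~U = T -> T = T
((Q <-> ~S) xor ~R) -> (P -> ~U) = T -> T = T
Hence S1 is true.

S2: Parsed as ~((P nor ~S) <-> R)

~S = ~T = F
P nor ~S = T nor F = F
(P nor ~S) <-> R = F <-> T = F
~((P nor ~S) <-> R) = ~F = T
Hence S2 is true.

S3: This is (Q <-> S) nand ((~R nor (U nor P)) -> S).

Q <-> S = F <-> T = F
~R = ~T = F
U nor P = F nor T = F
~R nor (U nor P) = F nor F = T
(~R nor (U nor P)) -> S = T -> T = T
(Q <-> S) nand ((~R nor (U nor P)) -> S) = F nand T = T
Hence S3 is true.

Count: 3.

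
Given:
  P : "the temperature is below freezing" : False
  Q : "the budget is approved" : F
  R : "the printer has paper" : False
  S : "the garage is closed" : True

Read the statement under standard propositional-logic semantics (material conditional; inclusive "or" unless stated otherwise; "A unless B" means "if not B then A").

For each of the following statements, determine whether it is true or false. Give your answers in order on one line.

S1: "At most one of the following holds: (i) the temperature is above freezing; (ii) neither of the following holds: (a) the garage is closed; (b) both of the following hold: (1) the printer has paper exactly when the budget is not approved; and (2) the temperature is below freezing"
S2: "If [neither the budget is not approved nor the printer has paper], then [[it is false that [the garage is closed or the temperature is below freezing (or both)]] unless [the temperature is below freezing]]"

S1: This is ~P nand (S nor ((R <-> ~Q) & P)).

~P = ~F = T
~Q = ~F = T
R <-> ~Q = F <-> T = F
(R <-> ~Q) & P = F & F = F
S nor ((R <-> ~Q) & P) = T nor F = F
~P nand (S nor ((R <-> ~Q) & P)) = T nand F = T
So S1 is true.

S2: Formalization: (~Q nor R) -> (~(S | P) | P)

~Q = ~F = T
~Q nor R = T nor F = F
S | P = T | F = T
~(S | P) = ~T = F
~(S | P) | P = F | F = F
(~Q nor R) -> (~(S | P) | P) = F -> F = T
Hence S2 is true.

S1 T / S2 T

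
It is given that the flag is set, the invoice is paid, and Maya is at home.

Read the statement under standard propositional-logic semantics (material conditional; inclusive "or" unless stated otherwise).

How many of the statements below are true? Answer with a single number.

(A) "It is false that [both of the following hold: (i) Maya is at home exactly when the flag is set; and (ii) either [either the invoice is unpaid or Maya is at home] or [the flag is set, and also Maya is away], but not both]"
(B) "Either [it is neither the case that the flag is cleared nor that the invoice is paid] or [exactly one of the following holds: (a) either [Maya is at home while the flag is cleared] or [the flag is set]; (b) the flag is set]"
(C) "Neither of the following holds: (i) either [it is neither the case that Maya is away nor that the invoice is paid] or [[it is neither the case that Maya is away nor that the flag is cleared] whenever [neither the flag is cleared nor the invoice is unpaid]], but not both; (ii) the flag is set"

0

Let R = "Maya is at home" (T), P = "the flag is set" (T), Q = "the invoice is paid" (T).

(A): Formalization: ~((R <-> P) & ((~Q | R) xor (P & ~R)))

R <-> P = T <-> T = T
~Q = ~T = F
~Q | R = F | T = T
~R = ~T = F
P & ~R = T & F = F
(~Q | R) xor (P & ~R) = T xor F = T
(R <-> P) & ((~Q | R) xor (P & ~R)) = T & T = T
~((R <-> P) & ((~Q | R) xor (P & ~R))) = ~T = F
So (A) is false.

(B): Parsed as (~P nor Q) | (((R & ~P) | P) xor P)

~P = ~T = F
~P nor Q = F nor T = F
~P = ~T = F
R & ~P = T & F = F
(R & ~P) | P = F | T = T
((R & ~P) | P) xor P = T xor T = F
(~P nor Q) | (((R & ~P) | P) xor P) = F | F = F
Thus (B) is false.

(C): Formalization: ((~R nor Q) xor ((~P nor ~Q) -> (~R nor ~P))) nor P

~R = ~T = F
~R nor Q = F nor T = F
~P = ~T = F
~Q = ~T = F
~P nor ~Q = F nor F = T
~R = ~T = F
~P = ~T = F
~R nor ~P = F nor F = T
(~P nor ~Q) -> (~R nor ~P) = T -> T = T
(~R nor Q) xor ((~P nor ~Q) -> (~R nor ~P)) = F xor T = T
((~R nor Q) xor ((~P nor ~Q) -> (~R nor ~P))) nor P = T nor T = F
Thus (C) is false.

True statements: 0 (none).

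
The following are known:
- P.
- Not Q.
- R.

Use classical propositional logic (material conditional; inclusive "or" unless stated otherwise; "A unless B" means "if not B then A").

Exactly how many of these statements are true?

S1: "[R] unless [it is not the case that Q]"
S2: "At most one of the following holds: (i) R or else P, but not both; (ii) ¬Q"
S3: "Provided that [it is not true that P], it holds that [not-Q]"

S1: This is R ∨ ¬Q.

¬Q = ¬F = T
R ∨ ¬Q = T ∨ T = T
Hence S1 is true.

S2: This is (R ⊕ P) ↑ ¬Q.

R ⊕ P = T ⊕ T = F
¬Q = ¬F = T
(R ⊕ P) ↑ ¬Q = F ↑ T = T
Hence S2 is true.

S3: This is ¬P → ¬Q.

¬P = ¬T = F
¬Q = ¬F = T
¬P → ¬Q = F → T = T
Thus S3 is true.

3 of the 3 statements are true (S1, S2, S3).

3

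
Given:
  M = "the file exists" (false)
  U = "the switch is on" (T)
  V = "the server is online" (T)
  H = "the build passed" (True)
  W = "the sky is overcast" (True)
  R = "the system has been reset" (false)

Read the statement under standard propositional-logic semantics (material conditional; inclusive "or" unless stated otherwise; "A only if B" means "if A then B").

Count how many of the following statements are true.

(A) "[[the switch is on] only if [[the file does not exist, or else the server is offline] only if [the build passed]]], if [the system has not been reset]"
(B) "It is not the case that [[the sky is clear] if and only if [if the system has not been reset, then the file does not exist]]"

(A): Parsed as ~R -> (U -> ((~M | ~V) -> H))

~R = ~F = T
~M = ~F = T
~V = ~T = F
~M | ~V = T | F = T
(~M | ~V) -> H = T -> T = T
U -> ((~M | ~V) -> H) = T -> T = T
~R -> (U -> ((~M | ~V) -> H)) = T -> T = T
Thus (A) is true.

(B): This is ~(~W <-> (~R -> ~M)).

~W = ~T = F
~R = ~F = T
~M = ~F = T
~R -> ~M = T -> T = T
~W <-> (~R -> ~M) = F <-> T = F
~(~W <-> (~R -> ~M)) = ~F = T
Thus (B) is true.

True statements: 2.

2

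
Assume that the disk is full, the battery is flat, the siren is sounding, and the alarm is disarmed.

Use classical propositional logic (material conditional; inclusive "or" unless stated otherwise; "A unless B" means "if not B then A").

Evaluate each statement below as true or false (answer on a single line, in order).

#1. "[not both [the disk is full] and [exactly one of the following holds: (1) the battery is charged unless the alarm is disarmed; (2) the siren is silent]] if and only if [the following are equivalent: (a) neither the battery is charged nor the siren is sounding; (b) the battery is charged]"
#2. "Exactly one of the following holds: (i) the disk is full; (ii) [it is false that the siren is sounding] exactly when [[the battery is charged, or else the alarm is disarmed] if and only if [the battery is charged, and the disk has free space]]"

#1 False; #2 False

Let P = "the disk is full" (T), Q = "the battery is charged" (F), S = "the alarm is armed" (F), R = "the siren is sounding" (T).

#1: This is (P ↑ ((Q ∨ ¬S) ⊕ ¬R)) ↔ ((Q ↓ R) ↔ Q).

¬S = ¬F = T
Q ∨ ¬S = F ∨ T = T
¬R = ¬T = F
(Q ∨ ¬S) ⊕ ¬R = T ⊕ F = T
P ↑ ((Q ∨ ¬S) ⊕ ¬R) = T ↑ T = F
Q ↓ R = F ↓ T = F
(Q ↓ R) ↔ Q = F ↔ F = T
(P ↑ ((Q ∨ ¬S) ⊕ ¬R)) ↔ ((Q ↓ R) ↔ Q) = F ↔ T = F
Thus #1 is false.

#2: In symbols: P ⊕ (¬R ↔ ((Q ∨ ¬S) ↔ (Q ∧ ¬P)))

¬R = ¬T = F
¬S = ¬F = T
Q ∨ ¬S = F ∨ T = T
¬P = ¬T = F
Q ∧ ¬P = F ∧ F = F
(Q ∨ ¬S) ↔ (Q ∧ ¬P) = T ↔ F = F
¬R ↔ ((Q ∨ ¬S) ↔ (Q ∧ ¬P)) = F ↔ F = T
P ⊕ (¬R ↔ ((Q ∨ ¬S) ↔ (Q ∧ ¬P))) = T ⊕ T = F
Hence #2 is false.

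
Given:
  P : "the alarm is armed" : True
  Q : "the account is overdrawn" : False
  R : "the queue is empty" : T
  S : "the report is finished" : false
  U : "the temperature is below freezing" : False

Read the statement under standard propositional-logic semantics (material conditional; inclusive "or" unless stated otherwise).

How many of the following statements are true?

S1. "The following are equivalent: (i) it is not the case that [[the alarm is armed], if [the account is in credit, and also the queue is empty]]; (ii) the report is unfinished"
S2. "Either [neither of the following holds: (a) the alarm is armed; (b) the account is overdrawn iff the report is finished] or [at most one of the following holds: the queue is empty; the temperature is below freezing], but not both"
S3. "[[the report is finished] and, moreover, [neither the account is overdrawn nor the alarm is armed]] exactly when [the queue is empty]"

S1: Formalization: ~((~Q & R) -> P) <-> ~S

~Q = ~F = T
~Q & R = T & T = T
(~Q & R) -> P = T -> T = T
~((~Q & R) -> P) = ~T = F
~S = ~F = T
~((~Q & R) -> P) <-> ~S = F <-> T = F
Thus S1 is false.

S2: Formalization: (P nor (Q <-> S)) xor (R nand U)

Q <-> S = F <-> F = T
P nor (Q <-> S) = T nor T = F
R nand U = T nand F = T
(P nor (Q <-> S)) xor (R nand U) = F xor T = T
So S2 is true.

S3: In symbols: (S & (Q nor P)) <-> R

Q nor P = F nor T = F
S & (Q nor P) = F & F = F
(S & (Q nor P)) <-> R = F <-> T = F
Thus S3 is false.

True statements: 1 (S2).

1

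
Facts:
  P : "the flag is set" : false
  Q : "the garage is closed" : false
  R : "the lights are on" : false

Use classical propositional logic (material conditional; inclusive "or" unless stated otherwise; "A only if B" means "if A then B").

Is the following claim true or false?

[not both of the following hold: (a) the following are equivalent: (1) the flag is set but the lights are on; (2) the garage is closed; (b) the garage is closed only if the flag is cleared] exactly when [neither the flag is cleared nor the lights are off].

true

In symbols: (((P and R) iff Q) nand (Q -> not P)) iff (not P nor not R)

P and R = False and False = False
(P and R) iff Q = False iff False = True
not P = not False = True
Q -> not P = False -> True = True
((P and R) iff Q) nand (Q -> not P) = True nand True = False
not P = not False = True
not R = not False = True
not P nor not R = True nor True = False
(((P and R) iff Q) nand (Q -> not P)) iff (not P nor not R) = False iff False = True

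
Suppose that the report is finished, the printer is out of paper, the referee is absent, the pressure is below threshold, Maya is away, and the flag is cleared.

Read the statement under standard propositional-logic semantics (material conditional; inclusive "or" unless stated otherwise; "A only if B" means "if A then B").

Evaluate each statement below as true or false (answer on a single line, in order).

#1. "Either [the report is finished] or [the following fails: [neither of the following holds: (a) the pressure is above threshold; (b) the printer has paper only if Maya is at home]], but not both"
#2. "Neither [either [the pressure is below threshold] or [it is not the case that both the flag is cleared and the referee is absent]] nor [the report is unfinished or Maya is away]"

#1 F; #2 F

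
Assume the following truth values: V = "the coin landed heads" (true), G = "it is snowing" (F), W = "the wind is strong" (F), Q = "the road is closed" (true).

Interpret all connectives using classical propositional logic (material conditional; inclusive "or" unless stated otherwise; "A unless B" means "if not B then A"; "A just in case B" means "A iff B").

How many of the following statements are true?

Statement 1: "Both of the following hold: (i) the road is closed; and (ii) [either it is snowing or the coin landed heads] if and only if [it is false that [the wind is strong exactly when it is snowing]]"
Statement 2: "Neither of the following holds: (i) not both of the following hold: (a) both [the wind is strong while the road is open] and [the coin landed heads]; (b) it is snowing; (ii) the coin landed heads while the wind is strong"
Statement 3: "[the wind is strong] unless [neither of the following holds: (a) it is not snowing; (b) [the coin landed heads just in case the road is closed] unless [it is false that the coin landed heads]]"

0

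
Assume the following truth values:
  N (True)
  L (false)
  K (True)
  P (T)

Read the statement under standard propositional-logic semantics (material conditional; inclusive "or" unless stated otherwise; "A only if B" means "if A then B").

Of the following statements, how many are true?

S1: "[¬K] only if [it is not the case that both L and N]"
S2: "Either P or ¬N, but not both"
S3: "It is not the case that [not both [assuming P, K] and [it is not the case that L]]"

S1: Parsed as ¬K → (L ↑ N)

¬K = ¬T = F
L ↑ N = F ↑ T = T
¬K → (L ↑ N) = F → T = T
So S1 is true.

S2: This is P ⊕ ¬N.

¬N = ¬T = F
P ⊕ ¬N = T ⊕ F = T
Thus S2 is true.

S3: Parsed as ¬((P → K) ↑ ¬L)

P → K = T → T = T
¬L = ¬F = T
(P → K) ↑ ¬L = T ↑ T = F
¬((P → K) ↑ ¬L) = ¬F = T
Thus S3 is true.

True statements: 3.

3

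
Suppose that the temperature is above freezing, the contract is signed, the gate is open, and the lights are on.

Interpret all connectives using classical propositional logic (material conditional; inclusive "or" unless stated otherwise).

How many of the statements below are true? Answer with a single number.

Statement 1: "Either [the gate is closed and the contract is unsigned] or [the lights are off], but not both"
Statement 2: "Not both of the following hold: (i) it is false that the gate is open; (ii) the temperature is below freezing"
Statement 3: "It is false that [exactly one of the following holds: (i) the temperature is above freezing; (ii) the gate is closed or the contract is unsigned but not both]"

Let R = "the gate is open" (True), Q = "the contract is signed" (True), S = "the lights are on" (True), P = "the temperature is below freezing" (False).

Statement 1: Formalization: (not R and not Q) xor not S

not R = not True = False
not Q = not True = False
not R and not Q = False and False = False
not S = not True = False
(not R and not Q) xor not S = False xor False = False
Hence Statement 1 is false.

Statement 2: In symbols: not R nand P

not R = not True = False
not R nand P = False nand False = True
So Statement 2 is true.

Statement 3: In symbols: not (not P xor (not R xor not Q))

not P = not False = True
not R = not True = False
not Q = not True = False
not R xor not Q = False xor False = False
not P xor (not R xor not Q) = True xor False = True
not (not P xor (not R xor not Q)) = not True = False
Thus Statement 3 is false.

1 of the 3 statements is true (Statement 2).

1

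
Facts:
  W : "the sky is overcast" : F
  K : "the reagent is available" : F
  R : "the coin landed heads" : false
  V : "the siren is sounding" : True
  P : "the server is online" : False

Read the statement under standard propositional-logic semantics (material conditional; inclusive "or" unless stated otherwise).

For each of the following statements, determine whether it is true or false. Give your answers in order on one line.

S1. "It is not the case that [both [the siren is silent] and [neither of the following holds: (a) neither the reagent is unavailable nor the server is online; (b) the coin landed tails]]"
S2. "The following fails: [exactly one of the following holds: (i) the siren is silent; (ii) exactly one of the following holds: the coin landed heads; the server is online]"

S1: In symbols: not (not V and ((not K nor P) nor not R))

not V = not True = False
not K = not False = True
not K nor P = True nor False = False
not R = not False = True
(not K nor P) nor not R = False nor True = False
not V and ((not K nor P) nor not R) = False and False = False
not (not V and ((not K nor P) nor not R)) = not False = True
So S1 is true.

S2: Parsed as not (not V xor (R xor P))

not V = not True = False
R xor P = False xor False = False
not V xor (R xor P) = False xor False = False
not (not V xor (R xor P)) = not False = True
So S2 is true.

S1 True / S2 True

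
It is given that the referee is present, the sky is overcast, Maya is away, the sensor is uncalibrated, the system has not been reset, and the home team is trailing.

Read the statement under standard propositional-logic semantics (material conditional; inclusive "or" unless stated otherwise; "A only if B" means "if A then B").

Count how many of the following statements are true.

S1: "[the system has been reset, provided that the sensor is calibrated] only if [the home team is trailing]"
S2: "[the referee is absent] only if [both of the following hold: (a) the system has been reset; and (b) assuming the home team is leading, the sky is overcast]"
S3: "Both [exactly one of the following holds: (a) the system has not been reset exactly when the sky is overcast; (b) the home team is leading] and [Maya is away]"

3

Let R = "the sensor is calibrated" (F), P = "the system has been reset" (F), Q = "the home team is leading" (F), D = "the referee is present" (T), S = "the sky is overcast" (T), H = "Maya is at home" (F).

S1: Parsed as (R → P) → ¬Q

R → P = F → F = T
¬Q = ¬F = T
(R → P) → ¬Q = T → T = T
Thus S1 is true.

S2: This is ¬D → (P ∧ (Q → S)).

¬D = ¬T = F
Q → S = F → T = T
P ∧ (Q → S) = F ∧ T = F
¬D → (P ∧ (Q → S)) = F → F = T
So S2 is true.

S3: In symbols: ((¬P ↔ S) ⊕ Q) ∧ ¬H

¬P = ¬F = T
¬P ↔ S = T ↔ T = T
(¬P ↔ S) ⊕ Q = T ⊕ F = T
¬H = ¬F = T
((¬P ↔ S) ⊕ Q) ∧ ¬H = T ∧ T = T
So S3 is true.

3 of the 3 statements are true (S1, S2, S3).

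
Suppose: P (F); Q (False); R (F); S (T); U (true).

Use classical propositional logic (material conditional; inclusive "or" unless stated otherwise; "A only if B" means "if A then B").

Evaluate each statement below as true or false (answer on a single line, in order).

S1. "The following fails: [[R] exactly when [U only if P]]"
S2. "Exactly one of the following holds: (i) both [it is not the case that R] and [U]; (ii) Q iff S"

S1: In symbols: not (R iff (U -> P))

U -> P = True -> False = False
R iff (U -> P) = False iff False = True
not (R iff (U -> P)) = not True = False
So S1 is false.

S2: Parsed as (not R and U) xor (Q iff S)

not R = not False = True
not R and U = True and True = True
Q iff S = False iff True = False
(not R and U) xor (Q iff S) = True xor False = True
Hence S2 is true.

S1 false / S2 true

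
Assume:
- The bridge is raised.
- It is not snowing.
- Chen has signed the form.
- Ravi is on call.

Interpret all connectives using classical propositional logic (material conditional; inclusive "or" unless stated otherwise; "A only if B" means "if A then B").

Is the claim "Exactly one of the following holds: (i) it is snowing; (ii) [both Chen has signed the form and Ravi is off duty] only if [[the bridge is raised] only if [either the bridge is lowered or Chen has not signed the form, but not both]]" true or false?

Let Q = "it is snowing" (F), K = "Chen has signed the form" (T), R = "Ravi is on call" (T), N = "the bridge is raised" (T).
Parsed as Q xor ((K & ~R) -> (N -> (~N xor ~K)))

~R = ~T = F
K & ~R = T & F = F
~N = ~T = F
~K = ~T = F
~N xor ~K = F xor F = F
N -> (~N xor ~K) = T -> F = F
(K & ~R) -> (N -> (~N xor ~K)) = F -> F = T
Q xor ((K & ~R) -> (N -> (~N xor ~K))) = F xor T = T

The statement is true.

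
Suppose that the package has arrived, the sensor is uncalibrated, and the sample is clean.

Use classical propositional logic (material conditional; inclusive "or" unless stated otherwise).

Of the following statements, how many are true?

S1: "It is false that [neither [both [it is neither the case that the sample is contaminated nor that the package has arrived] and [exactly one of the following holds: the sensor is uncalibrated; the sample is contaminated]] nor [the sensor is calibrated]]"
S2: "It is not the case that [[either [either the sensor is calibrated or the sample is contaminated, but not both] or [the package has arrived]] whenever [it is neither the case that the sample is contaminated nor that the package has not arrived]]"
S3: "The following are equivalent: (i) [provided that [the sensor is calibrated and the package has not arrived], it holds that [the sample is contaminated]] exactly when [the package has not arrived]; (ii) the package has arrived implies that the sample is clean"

0

Let R = "the sample is contaminated" (F), P = "the package has arrived" (T), Q = "the sensor is calibrated" (F).

S1: In symbols: ~(((R nor P) & (~Q xor R)) nor Q)

R nor P = F nor T = F
~Q = ~F = T
~Q xor R = T xor F = T
(R nor P) & (~Q xor R) = F & T = F
((R nor P) & (~Q xor R)) nor Q = F nor F = T
~(((R nor P) & (~Q xor R)) nor Q) = ~T = F
Thus S1 is false.

S2: Parsed as ~((R nor ~P) -> ((Q xor R) | P))

~P = ~T = F
R nor ~P = F nor F = T
Q xor R = F xor F = F
(Q xor R) | P = F | T = T
(R nor ~P) -> ((Q xor R) | P) = T -> T = T
~((R nor ~P) -> ((Q xor R) | P)) = ~T = F
Hence S2 is false.

S3: Parsed as (((Q & ~P) -> R) <-> ~P) <-> (P -> ~R)

~P = ~T = F
Q & ~P = F & F = F
(Q & ~P) -> R = F -> F = T
~P = ~T = F
((Q & ~P) -> R) <-> ~P = T <-> F = F
~R = ~F = T
P -> ~R = T -> T = T
(((Q & ~P) -> R) <-> ~P) <-> (P -> ~R) = F <-> T = F
Hence S3 is false.

True statements: 0 (none).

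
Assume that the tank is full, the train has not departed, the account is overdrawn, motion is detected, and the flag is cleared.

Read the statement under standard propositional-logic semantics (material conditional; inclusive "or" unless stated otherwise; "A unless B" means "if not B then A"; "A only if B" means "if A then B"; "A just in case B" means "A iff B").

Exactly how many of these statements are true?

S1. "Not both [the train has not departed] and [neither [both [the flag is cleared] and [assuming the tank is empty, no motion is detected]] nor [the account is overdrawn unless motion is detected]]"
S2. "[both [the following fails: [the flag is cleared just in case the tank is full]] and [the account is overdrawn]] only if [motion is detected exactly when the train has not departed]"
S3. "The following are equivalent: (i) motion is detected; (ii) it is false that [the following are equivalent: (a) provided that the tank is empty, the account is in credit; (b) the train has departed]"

3

Let G = "the train has departed" (F), R = "the flag is set" (F), W = "the tank is full" (T), Q = "motion is detected" (T), V = "the account is overdrawn" (T).

S1: Parsed as ~G nand ((~R & (~W -> ~Q)) nor (V | Q))

~G = ~F = T
~R = ~F = T
~W = ~T = F
~Q = ~T = F
~W -> ~Q = F -> F = T
~R & (~W -> ~Q) = T & T = T
V | Q = T | T = T
(~R & (~W -> ~Q)) nor (V | Q) = T nor T = F
~G nand ((~R & (~W -> ~Q)) nor (V | Q)) = T nand F = T
Thus S1 is true.

S2: Formalization: (~(~R <-> W) & V) -> (Q <-> ~G)

~R = ~F = T
~R <-> W = T <-> T = T
~(~R <-> W) = ~T = F
~(~R <-> W) & V = F & T = F
~G = ~F = T
Q <-> ~G = T <-> T = T
(~(~R <-> W) & V) -> (Q <-> ~G) = F -> T = T
Hence S2 is true.

S3: Formalization: Q <-> ~((~W -> ~V) <-> G)

~W = ~T = F
~V = ~T = F
~W -> ~V = F -> F = T
(~W -> ~V) <-> G = T <-> F = F
~((~W -> ~V) <-> G) = ~F = T
Q <-> ~((~W -> ~V) <-> G) = T <-> T = T
Hence S3 is true.

True statements: 3 (S1, S2, S3).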